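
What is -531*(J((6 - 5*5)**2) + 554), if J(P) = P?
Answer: -485865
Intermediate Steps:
-531*(J((6 - 5*5)**2) + 554) = -531*((6 - 5*5)**2 + 554) = -531*((6 - 25)**2 + 554) = -531*((-19)**2 + 554) = -531*(361 + 554) = -531*915 = -485865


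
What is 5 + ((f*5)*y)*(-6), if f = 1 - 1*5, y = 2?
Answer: 245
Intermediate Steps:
f = -4 (f = 1 - 5 = -4)
5 + ((f*5)*y)*(-6) = 5 + (-4*5*2)*(-6) = 5 - 20*2*(-6) = 5 - 40*(-6) = 5 + 240 = 245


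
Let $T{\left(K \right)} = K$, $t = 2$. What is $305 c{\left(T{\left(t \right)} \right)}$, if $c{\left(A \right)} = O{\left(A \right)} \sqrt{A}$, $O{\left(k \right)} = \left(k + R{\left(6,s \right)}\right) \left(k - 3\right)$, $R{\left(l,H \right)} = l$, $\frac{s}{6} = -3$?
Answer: $- 2440 \sqrt{2} \approx -3450.7$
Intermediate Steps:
$s = -18$ ($s = 6 \left(-3\right) = -18$)
$O{\left(k \right)} = \left(-3 + k\right) \left(6 + k\right)$ ($O{\left(k \right)} = \left(k + 6\right) \left(k - 3\right) = \left(6 + k\right) \left(-3 + k\right) = \left(-3 + k\right) \left(6 + k\right)$)
$c{\left(A \right)} = \sqrt{A} \left(-18 + A^{2} + 3 A\right)$ ($c{\left(A \right)} = \left(-18 + A^{2} + 3 A\right) \sqrt{A} = \sqrt{A} \left(-18 + A^{2} + 3 A\right)$)
$305 c{\left(T{\left(t \right)} \right)} = 305 \sqrt{2} \left(-18 + 2^{2} + 3 \cdot 2\right) = 305 \sqrt{2} \left(-18 + 4 + 6\right) = 305 \sqrt{2} \left(-8\right) = 305 \left(- 8 \sqrt{2}\right) = - 2440 \sqrt{2}$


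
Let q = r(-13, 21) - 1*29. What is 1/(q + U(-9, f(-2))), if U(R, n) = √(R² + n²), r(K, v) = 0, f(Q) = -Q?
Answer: -29/756 - √85/756 ≈ -0.050555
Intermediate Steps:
q = -29 (q = 0 - 1*29 = 0 - 29 = -29)
1/(q + U(-9, f(-2))) = 1/(-29 + √((-9)² + (-1*(-2))²)) = 1/(-29 + √(81 + 2²)) = 1/(-29 + √(81 + 4)) = 1/(-29 + √85)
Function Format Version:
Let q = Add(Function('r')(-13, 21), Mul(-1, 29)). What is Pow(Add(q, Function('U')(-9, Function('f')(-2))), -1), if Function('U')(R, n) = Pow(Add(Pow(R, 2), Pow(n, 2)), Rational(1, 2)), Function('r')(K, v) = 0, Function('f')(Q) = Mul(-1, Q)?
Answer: Add(Rational(-29, 756), Mul(Rational(-1, 756), Pow(85, Rational(1, 2)))) ≈ -0.050555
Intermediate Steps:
q = -29 (q = Add(0, Mul(-1, 29)) = Add(0, -29) = -29)
Pow(Add(q, Function('U')(-9, Function('f')(-2))), -1) = Pow(Add(-29, Pow(Add(Pow(-9, 2), Pow(Mul(-1, -2), 2)), Rational(1, 2))), -1) = Pow(Add(-29, Pow(Add(81, Pow(2, 2)), Rational(1, 2))), -1) = Pow(Add(-29, Pow(Add(81, 4), Rational(1, 2))), -1) = Pow(Add(-29, Pow(85, Rational(1, 2))), -1)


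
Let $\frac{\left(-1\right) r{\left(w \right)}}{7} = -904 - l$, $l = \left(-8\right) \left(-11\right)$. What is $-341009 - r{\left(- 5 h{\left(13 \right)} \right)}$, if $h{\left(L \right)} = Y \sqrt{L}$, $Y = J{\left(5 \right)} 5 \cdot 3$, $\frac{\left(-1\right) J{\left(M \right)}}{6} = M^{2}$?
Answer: $-347953$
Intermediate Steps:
$l = 88$
$J{\left(M \right)} = - 6 M^{2}$
$Y = -2250$ ($Y = - 6 \cdot 5^{2} \cdot 5 \cdot 3 = \left(-6\right) 25 \cdot 5 \cdot 3 = \left(-150\right) 5 \cdot 3 = \left(-750\right) 3 = -2250$)
$h{\left(L \right)} = - 2250 \sqrt{L}$
$r{\left(w \right)} = 6944$ ($r{\left(w \right)} = - 7 \left(-904 - 88\right) = \left(-7\right) \left(-992\right) = 6944$)
$-341009 - r{\left(- 5 h{\left(13 \right)} \right)} = -341009 - 6944 = -347953$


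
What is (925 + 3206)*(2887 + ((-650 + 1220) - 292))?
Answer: 13074615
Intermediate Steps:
(925 + 3206)*(2887 + ((-650 + 1220) - 292)) = 4131*(2887 + (570 - 292)) = 4131*(2887 + 278) = 4131*3165 = 13074615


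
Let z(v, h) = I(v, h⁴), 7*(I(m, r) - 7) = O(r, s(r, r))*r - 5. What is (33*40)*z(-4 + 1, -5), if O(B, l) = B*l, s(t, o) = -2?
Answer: -1031191920/7 ≈ -1.4731e+8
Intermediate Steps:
I(m, r) = 44/7 - 2*r²/7 (I(m, r) = 7 + ((r*(-2))*r - 5)/7 = 7 + ((-2*r)*r - 5)/7 = 7 + (-2*r² - 5)/7 = 7 + (-5 - 2*r²)/7 = 7 + (-5/7 - 2*r²/7) = 44/7 - 2*r²/7)
z(v, h) = 44/7 - 2*h⁸/7
(33*40)*z(-4 + 1, -5) = (33*40)*(44/7 - 2/7*(-5)⁸) = 1320*(44/7 - 2/7*390625) = 1320*(44/7 - 781250/7) = 1320*(-781206/7) = -1031191920/7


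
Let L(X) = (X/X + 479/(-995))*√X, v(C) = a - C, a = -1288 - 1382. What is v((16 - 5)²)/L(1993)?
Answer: -2777045*√1993/1028388 ≈ -120.55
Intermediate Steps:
a = -2670
v(C) = -2670 - C
L(X) = 516*√X/995 (L(X) = (1 + 479*(-1/995))*√X = (1 - 479/995)*√X = 516*√X/995)
v((16 - 5)²)/L(1993) = (-2670 - (16 - 5)²)/((516*√1993/995)) = (-2670 - 1*11²)*(995*√1993/1028388) = (-2670 - 1*121)*(995*√1993/1028388) = (-2670 - 121)*(995*√1993/1028388) = -2777045*√1993/1028388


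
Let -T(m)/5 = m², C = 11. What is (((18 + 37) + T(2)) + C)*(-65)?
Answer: -2990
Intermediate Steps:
T(m) = -5*m²
(((18 + 37) + T(2)) + C)*(-65) = (((18 + 37) - 5*2²) + 11)*(-65) = ((55 - 5*4) + 11)*(-65) = ((55 - 20) + 11)*(-65) = (35 + 11)*(-65) = 46*(-65) = -2990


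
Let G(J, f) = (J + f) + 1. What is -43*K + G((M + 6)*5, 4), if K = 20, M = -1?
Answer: -830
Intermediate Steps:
G(J, f) = 1 + J + f
-43*K + G((M + 6)*5, 4) = -43*20 + (1 + (-1 + 6)*5 + 4) = -860 + (1 + 5*5 + 4) = -860 + (1 + 25 + 4) = -860 + 30 = -830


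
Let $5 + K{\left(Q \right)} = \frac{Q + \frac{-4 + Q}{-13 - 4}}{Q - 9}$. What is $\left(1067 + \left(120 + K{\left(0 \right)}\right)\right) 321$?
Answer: $\frac{19350094}{51} \approx 3.7941 \cdot 10^{5}$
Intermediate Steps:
$K{\left(Q \right)} = -5 + \frac{\frac{4}{17} + \frac{16 Q}{17}}{-9 + Q}$ ($K{\left(Q \right)} = -5 + \frac{Q + \frac{-4 + Q}{-13 - 4}}{Q - 9} = -5 + \frac{Q + \frac{-4 + Q}{-17}}{-9 + Q} = -5 + \frac{Q + \left(-4 + Q\right) \left(- \frac{1}{17}\right)}{-9 + Q} = -5 + \frac{Q - \left(- \frac{4}{17} + \frac{Q}{17}\right)}{-9 + Q} = -5 + \frac{\frac{4}{17} + \frac{16 Q}{17}}{-9 + Q}$)
$\left(1067 + \left(120 + K{\left(0 \right)}\right)\right) 321 = \left(1067 + \left(120 + \frac{769 - 0}{17 \left(-9 + 0\right)}\right)\right) 321 = \left(1067 + \left(120 + \frac{769 + 0}{17 \left(-9\right)}\right)\right) 321 = \left(1067 + \left(120 + \frac{1}{17} \left(- \frac{1}{9}\right) 769\right)\right) 321 = \left(1067 + \left(120 - \frac{769}{153}\right)\right) 321 = \left(1067 + \frac{17591}{153}\right) 321 = \frac{180842}{153} \cdot 321 = \frac{19350094}{51}$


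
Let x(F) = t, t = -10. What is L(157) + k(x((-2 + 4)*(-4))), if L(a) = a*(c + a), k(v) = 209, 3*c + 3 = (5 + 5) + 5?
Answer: 25486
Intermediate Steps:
c = 4 (c = -1 + ((5 + 5) + 5)/3 = -1 + (10 + 5)/3 = -1 + (⅓)*15 = -1 + 5 = 4)
x(F) = -10
L(a) = a*(4 + a)
L(157) + k(x((-2 + 4)*(-4))) = 157*(4 + 157) + 209 = 157*161 + 209 = 25277 + 209 = 25486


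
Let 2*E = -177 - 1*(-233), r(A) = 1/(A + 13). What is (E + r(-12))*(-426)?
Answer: -12354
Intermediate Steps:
r(A) = 1/(13 + A)
E = 28 (E = (-177 - 1*(-233))/2 = (-177 + 233)/2 = (1/2)*56 = 28)
(E + r(-12))*(-426) = (28 + 1/(13 - 12))*(-426) = (28 + 1/1)*(-426) = (28 + 1)*(-426) = 29*(-426) = -12354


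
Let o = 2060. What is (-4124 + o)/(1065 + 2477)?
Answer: -1032/1771 ≈ -0.58272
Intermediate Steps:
(-4124 + o)/(1065 + 2477) = (-4124 + 2060)/(1065 + 2477) = -2064/3542 = -2064*1/3542 = -1032/1771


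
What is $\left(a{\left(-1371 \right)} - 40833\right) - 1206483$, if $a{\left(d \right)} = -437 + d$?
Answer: $-1249124$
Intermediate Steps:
$\left(a{\left(-1371 \right)} - 40833\right) - 1206483 = \left(\left(-437 - 1371\right) - 40833\right) - 1206483 = \left(-1808 - 40833\right) - 1206483 = -42641 - 1206483 = -1249124$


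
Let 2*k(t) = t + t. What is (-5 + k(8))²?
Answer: 9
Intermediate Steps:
k(t) = t (k(t) = (t + t)/2 = (2*t)/2 = t)
(-5 + k(8))² = (-5 + 8)² = 3² = 9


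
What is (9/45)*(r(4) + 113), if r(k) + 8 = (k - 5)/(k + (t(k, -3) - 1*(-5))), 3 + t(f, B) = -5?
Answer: 104/5 ≈ 20.800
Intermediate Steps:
t(f, B) = -8 (t(f, B) = -3 - 5 = -8)
r(k) = -8 + (-5 + k)/(-3 + k) (r(k) = -8 + (k - 5)/(k + (-8 - 1*(-5))) = -8 + (-5 + k)/(k + (-8 + 5)) = -8 + (-5 + k)/(k - 3) = -8 + (-5 + k)/(-3 + k))
(9/45)*(r(4) + 113) = (9/45)*((19 - 7*4)/(-3 + 4) + 113) = (9*(1/45))*((19 - 28)/1 + 113) = (1*(-9) + 113)/5 = (-9 + 113)/5 = (1/5)*104 = 104/5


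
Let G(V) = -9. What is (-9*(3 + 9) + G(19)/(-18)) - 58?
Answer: -331/2 ≈ -165.50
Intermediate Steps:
(-9*(3 + 9) + G(19)/(-18)) - 58 = (-9*(3 + 9) - 9/(-18)) - 58 = (-9*12 - 9*(-1/18)) - 58 = (-108 + ½) - 58 = -215/2 - 58 = -331/2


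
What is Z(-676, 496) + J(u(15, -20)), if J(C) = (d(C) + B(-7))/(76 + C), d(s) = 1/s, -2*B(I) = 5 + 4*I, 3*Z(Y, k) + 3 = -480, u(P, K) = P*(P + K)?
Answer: -22427/150 ≈ -149.51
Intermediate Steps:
u(P, K) = P*(K + P)
Z(Y, k) = -161 (Z(Y, k) = -1 + (⅓)*(-480) = -1 - 160 = -161)
B(I) = -5/2 - 2*I (B(I) = -(5 + 4*I)/2 = -5/2 - 2*I)
J(C) = (23/2 + 1/C)/(76 + C) (J(C) = (1/C + (-5/2 - 2*(-7)))/(76 + C) = (1/C + (-5/2 + 14))/(76 + C) = (1/C + 23/2)/(76 + C) = (23/2 + 1/C)/(76 + C))
Z(-676, 496) + J(u(15, -20)) = -161 + (2 + 23*(15*(-20 + 15)))/(2*((15*(-20 + 15)))*(76 + 15*(-20 + 15))) = -161 + (2 + 23*(15*(-5)))/(2*((15*(-5)))*(76 + 15*(-5))) = -161 + (½)*(2 + 23*(-75))/(-75*(76 - 75)) = -161 + (½)*(-1/75)*(2 - 1725)/1 = -161 + (½)*(-1/75)*1*(-1723) = -161 + 1723/150 = -22427/150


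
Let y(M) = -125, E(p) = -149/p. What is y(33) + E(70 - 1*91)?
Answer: -2476/21 ≈ -117.90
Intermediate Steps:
y(33) + E(70 - 1*91) = -125 - 149/(70 - 1*91) = -125 - 149/(70 - 91) = -125 - 149/(-21) = -125 - 149*(-1/21) = -125 + 149/21 = -2476/21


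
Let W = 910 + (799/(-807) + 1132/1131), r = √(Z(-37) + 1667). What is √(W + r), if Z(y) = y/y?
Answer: √(9359093925025 + 20569193138*√417)/101413 ≈ 30.836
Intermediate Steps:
Z(y) = 1
r = 2*√417 (r = √(1 + 1667) = √1668 = 2*√417 ≈ 40.841)
W = 92286925/101413 (W = 910 + (799*(-1/807) + 1132*(1/1131)) = 910 + (-799/807 + 1132/1131) = 910 + 1095/101413 = 92286925/101413 ≈ 910.01)
√(W + r) = √(92286925/101413 + 2*√417)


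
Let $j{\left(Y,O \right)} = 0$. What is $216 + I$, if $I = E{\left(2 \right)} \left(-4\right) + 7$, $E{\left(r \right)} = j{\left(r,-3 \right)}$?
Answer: $223$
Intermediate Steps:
$E{\left(r \right)} = 0$
$I = 7$ ($I = 0 \left(-4\right) + 7 = 0 + 7 = 7$)
$216 + I = 216 + 7 = 223$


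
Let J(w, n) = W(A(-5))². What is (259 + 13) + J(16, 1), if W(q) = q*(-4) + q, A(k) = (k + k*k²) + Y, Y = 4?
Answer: 143156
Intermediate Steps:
A(k) = 4 + k + k³ (A(k) = (k + k*k²) + 4 = (k + k³) + 4 = 4 + k + k³)
W(q) = -3*q (W(q) = -4*q + q = -3*q)
J(w, n) = 142884 (J(w, n) = (-3*(4 - 5 + (-5)³))² = (-3*(4 - 5 - 125))² = (-3*(-126))² = 378² = 142884)
(259 + 13) + J(16, 1) = (259 + 13) + 142884 = 272 + 142884 = 143156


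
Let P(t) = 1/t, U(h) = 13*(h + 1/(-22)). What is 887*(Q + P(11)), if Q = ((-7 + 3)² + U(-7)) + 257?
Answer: 321981/2 ≈ 1.6099e+5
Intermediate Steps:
U(h) = -13/22 + 13*h (U(h) = 13*(h - 1/22) = 13*(-1/22 + h) = -13/22 + 13*h)
Q = 3991/22 (Q = ((-7 + 3)² + (-13/22 + 13*(-7))) + 257 = ((-4)² + (-13/22 - 91)) + 257 = (16 - 2015/22) + 257 = -1663/22 + 257 = 3991/22 ≈ 181.41)
887*(Q + P(11)) = 887*(3991/22 + 1/11) = 887*(363/2) = 321981/2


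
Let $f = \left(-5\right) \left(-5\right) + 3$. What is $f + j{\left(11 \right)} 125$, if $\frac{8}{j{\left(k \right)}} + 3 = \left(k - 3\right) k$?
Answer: $\frac{676}{17} \approx 39.765$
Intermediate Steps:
$f = 28$ ($f = 25 + 3 = 28$)
$j{\left(k \right)} = \frac{8}{-3 + k \left(-3 + k\right)}$ ($j{\left(k \right)} = \frac{8}{-3 + \left(k - 3\right) k} = \frac{8}{-3 + \left(-3 + k\right) k} = \frac{8}{-3 + k \left(-3 + k\right)}$)
$f + j{\left(11 \right)} 125 = 28 + \frac{8}{-3 + 11^{2} - 33} \cdot 125 = 28 + \frac{8}{-3 + 121 - 33} \cdot 125 = 28 + \frac{8}{85} \cdot 125 = 28 + \frac{200}{17} = \frac{676}{17}$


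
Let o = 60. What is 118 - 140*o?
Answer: -8282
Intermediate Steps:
118 - 140*o = 118 - 140*60 = 118 - 8400 = -8282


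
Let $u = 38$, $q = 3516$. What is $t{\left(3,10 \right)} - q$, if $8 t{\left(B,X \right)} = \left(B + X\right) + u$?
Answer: $- \frac{28077}{8} \approx -3509.6$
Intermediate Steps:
$t{\left(B,X \right)} = \frac{19}{4} + \frac{B}{8} + \frac{X}{8}$ ($t{\left(B,X \right)} = \frac{\left(B + X\right) + 38}{8} = \frac{38 + B + X}{8} = \frac{19}{4} + \frac{B}{8} + \frac{X}{8}$)
$t{\left(3,10 \right)} - q = \left(\frac{19}{4} + \frac{1}{8} \cdot 3 + \frac{1}{8} \cdot 10\right) - 3516 = \left(\frac{19}{4} + \frac{3}{8} + \frac{5}{4}\right) - 3516 = \frac{51}{8} - 3516 = - \frac{28077}{8}$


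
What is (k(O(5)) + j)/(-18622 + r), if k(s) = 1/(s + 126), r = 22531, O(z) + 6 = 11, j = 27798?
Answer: 3641539/512079 ≈ 7.1113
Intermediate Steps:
O(z) = 5 (O(z) = -6 + 11 = 5)
k(s) = 1/(126 + s)
(k(O(5)) + j)/(-18622 + r) = (1/(126 + 5) + 27798)/(-18622 + 22531) = (1/131 + 27798)/3909 = (1/131 + 27798)*(1/3909) = (3641539/131)*(1/3909) = 3641539/512079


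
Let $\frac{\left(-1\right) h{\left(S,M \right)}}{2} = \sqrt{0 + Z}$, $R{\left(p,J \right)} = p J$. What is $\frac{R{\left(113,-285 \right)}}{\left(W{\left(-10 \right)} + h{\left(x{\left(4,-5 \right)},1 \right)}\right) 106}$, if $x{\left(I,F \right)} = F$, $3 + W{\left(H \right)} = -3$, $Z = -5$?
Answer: $\frac{96615}{2968} - \frac{32205 i \sqrt{5}}{2968} \approx 32.552 - 24.263 i$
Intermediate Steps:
$W{\left(H \right)} = -6$ ($W{\left(H \right)} = -3 - 3 = -6$)
$R{\left(p,J \right)} = J p$
$h{\left(S,M \right)} = - 2 i \sqrt{5}$ ($h{\left(S,M \right)} = - 2 \sqrt{0 - 5} = - 2 \sqrt{-5} = - 2 i \sqrt{5}$)
$\frac{R{\left(113,-285 \right)}}{\left(W{\left(-10 \right)} + h{\left(x{\left(4,-5 \right)},1 \right)}\right) 106} = \frac{\left(-285\right) 113}{\left(-6 - 2 i \sqrt{5}\right) 106} = - \frac{32205}{-636 - 212 i \sqrt{5}}$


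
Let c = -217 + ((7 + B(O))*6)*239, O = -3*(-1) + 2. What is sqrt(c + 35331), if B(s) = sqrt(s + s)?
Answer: sqrt(45152 + 1434*sqrt(10)) ≈ 222.91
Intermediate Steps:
O = 5 (O = 3 + 2 = 5)
B(s) = sqrt(2)*sqrt(s) (B(s) = sqrt(2*s) = sqrt(2)*sqrt(s))
c = 9821 + 1434*sqrt(10) (c = -217 + ((7 + sqrt(2)*sqrt(5))*6)*239 = -217 + ((7 + sqrt(10))*6)*239 = -217 + (42 + 6*sqrt(10))*239 = -217 + (10038 + 1434*sqrt(10)) = 9821 + 1434*sqrt(10) ≈ 14356.)
sqrt(c + 35331) = sqrt((9821 + 1434*sqrt(10)) + 35331) = sqrt(45152 + 1434*sqrt(10))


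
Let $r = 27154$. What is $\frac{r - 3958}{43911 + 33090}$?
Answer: $\frac{7732}{25667} \approx 0.30124$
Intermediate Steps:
$\frac{r - 3958}{43911 + 33090} = \frac{27154 - 3958}{43911 + 33090} = \frac{23196}{77001} = 23196 \cdot \frac{1}{77001} = \frac{7732}{25667}$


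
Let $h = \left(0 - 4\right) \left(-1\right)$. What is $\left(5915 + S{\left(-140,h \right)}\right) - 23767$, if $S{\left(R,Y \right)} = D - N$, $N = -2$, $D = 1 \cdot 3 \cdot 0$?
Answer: $-17850$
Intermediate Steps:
$D = 0$ ($D = 3 \cdot 0 = 0$)
$h = 4$ ($h = \left(-4\right) \left(-1\right) = 4$)
$S{\left(R,Y \right)} = 2$ ($S{\left(R,Y \right)} = 0 - -2 = 0 + 2 = 2$)
$\left(5915 + S{\left(-140,h \right)}\right) - 23767 = \left(5915 + 2\right) - 23767 = 5917 - 23767 = -17850$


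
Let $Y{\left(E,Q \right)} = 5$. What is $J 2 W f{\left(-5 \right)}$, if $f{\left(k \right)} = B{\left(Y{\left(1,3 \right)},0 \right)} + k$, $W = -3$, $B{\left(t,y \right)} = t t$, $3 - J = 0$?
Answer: $-360$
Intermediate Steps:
$J = 3$ ($J = 3 - 0 = 3 + 0 = 3$)
$B{\left(t,y \right)} = t^{2}$
$f{\left(k \right)} = 25 + k$ ($f{\left(k \right)} = 5^{2} + k = 25 + k$)
$J 2 W f{\left(-5 \right)} = 3 \cdot 2 \left(- 3 \left(25 - 5\right)\right) = 6 \left(\left(-3\right) 20\right) = 6 \left(-60\right) = -360$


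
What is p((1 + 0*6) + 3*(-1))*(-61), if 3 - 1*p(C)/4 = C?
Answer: -1220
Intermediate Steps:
p(C) = 12 - 4*C
p((1 + 0*6) + 3*(-1))*(-61) = (12 - 4*((1 + 0*6) + 3*(-1)))*(-61) = (12 - 4*((1 + 0) - 3))*(-61) = (12 - 4*(1 - 3))*(-61) = (12 - 4*(-2))*(-61) = (12 + 8)*(-61) = 20*(-61) = -1220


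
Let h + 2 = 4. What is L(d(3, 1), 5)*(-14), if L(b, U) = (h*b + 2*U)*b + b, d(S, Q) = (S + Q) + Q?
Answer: -1470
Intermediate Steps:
h = 2 (h = -2 + 4 = 2)
d(S, Q) = S + 2*Q (d(S, Q) = (Q + S) + Q = S + 2*Q)
L(b, U) = b + b*(2*U + 2*b) (L(b, U) = (2*b + 2*U)*b + b = (2*U + 2*b)*b + b = b*(2*U + 2*b) + b = b + b*(2*U + 2*b))
L(d(3, 1), 5)*(-14) = ((3 + 2*1)*(1 + 2*5 + 2*(3 + 2*1)))*(-14) = ((3 + 2)*(1 + 10 + 2*(3 + 2)))*(-14) = (5*(1 + 10 + 2*5))*(-14) = (5*(1 + 10 + 10))*(-14) = (5*21)*(-14) = 105*(-14) = -1470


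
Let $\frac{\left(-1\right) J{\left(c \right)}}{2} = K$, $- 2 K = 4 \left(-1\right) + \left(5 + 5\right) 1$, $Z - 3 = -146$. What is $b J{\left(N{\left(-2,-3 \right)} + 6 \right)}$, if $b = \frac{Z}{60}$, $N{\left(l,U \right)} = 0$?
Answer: $- \frac{143}{10} \approx -14.3$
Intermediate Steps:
$Z = -143$ ($Z = 3 - 146 = -143$)
$b = - \frac{143}{60} \approx -2.3833$
$K = -3$ ($K = - \frac{4 \left(-1\right) + \left(5 + 5\right) 1}{2} = - \frac{-4 + 10 \cdot 1}{2} = - \frac{-4 + 10}{2} = \left(- \frac{1}{2}\right) 6 = -3$)
$J{\left(c \right)} = 6$ ($J{\left(c \right)} = \left(-2\right) \left(-3\right) = 6$)
$b J{\left(N{\left(-2,-3 \right)} + 6 \right)} = \left(- \frac{143}{60}\right) 6 = - \frac{143}{10}$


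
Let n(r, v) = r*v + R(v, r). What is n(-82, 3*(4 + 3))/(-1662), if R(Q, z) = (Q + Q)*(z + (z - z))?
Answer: 861/277 ≈ 3.1083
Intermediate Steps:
R(Q, z) = 2*Q*z (R(Q, z) = (2*Q)*(z + 0) = (2*Q)*z = 2*Q*z)
n(r, v) = 3*r*v (n(r, v) = r*v + 2*v*r = r*v + 2*r*v = 3*r*v)
n(-82, 3*(4 + 3))/(-1662) = (3*(-82)*(3*(4 + 3)))/(-1662) = (3*(-82)*(3*7))*(-1/1662) = (3*(-82)*21)*(-1/1662) = -5166*(-1/1662) = 861/277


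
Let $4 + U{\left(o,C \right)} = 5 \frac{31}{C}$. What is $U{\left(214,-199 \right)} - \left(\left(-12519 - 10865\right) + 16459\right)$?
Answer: $\frac{1377124}{199} \approx 6920.2$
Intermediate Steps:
$U{\left(o,C \right)} = -4 + \frac{155}{C}$ ($U{\left(o,C \right)} = -4 + 5 \frac{31}{C} = -4 + \frac{155}{C}$)
$U{\left(214,-199 \right)} - \left(\left(-12519 - 10865\right) + 16459\right) = \left(-4 + \frac{155}{-199}\right) - \left(\left(-12519 - 10865\right) + 16459\right) = \left(-4 + 155 \left(- \frac{1}{199}\right)\right) - \left(-23384 + 16459\right) = \left(-4 - \frac{155}{199}\right) - -6925 = - \frac{951}{199} + 6925 = \frac{1377124}{199}$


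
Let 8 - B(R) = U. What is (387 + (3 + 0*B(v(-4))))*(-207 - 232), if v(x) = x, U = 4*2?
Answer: -171210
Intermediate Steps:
U = 8
B(R) = 0 (B(R) = 8 - 1*8 = 8 - 8 = 0)
(387 + (3 + 0*B(v(-4))))*(-207 - 232) = (387 + (3 + 0*0))*(-207 - 232) = (387 + (3 + 0))*(-439) = (387 + 3)*(-439) = 390*(-439) = -171210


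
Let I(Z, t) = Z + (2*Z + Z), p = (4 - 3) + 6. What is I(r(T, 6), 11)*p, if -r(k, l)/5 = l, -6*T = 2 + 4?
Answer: -840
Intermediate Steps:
T = -1 (T = -(2 + 4)/6 = -⅙*6 = -1)
r(k, l) = -5*l
p = 7 (p = 1 + 6 = 7)
I(Z, t) = 4*Z (I(Z, t) = Z + 3*Z = 4*Z)
I(r(T, 6), 11)*p = (4*(-5*6))*7 = (4*(-30))*7 = -120*7 = -840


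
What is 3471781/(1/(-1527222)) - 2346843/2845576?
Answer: -15087757073044828875/2845576 ≈ -5.3022e+12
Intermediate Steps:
3471781/(1/(-1527222)) - 2346843/2845576 = 3471781/(-1/1527222) - 2346843*1/2845576 = 3471781*(-1527222) - 2346843/2845576 = -5302180322382 - 2346843/2845576 = -15087757073044828875/2845576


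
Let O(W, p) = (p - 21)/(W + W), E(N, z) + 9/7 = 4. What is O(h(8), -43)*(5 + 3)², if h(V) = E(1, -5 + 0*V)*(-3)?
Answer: 14336/57 ≈ 251.51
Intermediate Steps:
E(N, z) = 19/7 (E(N, z) = -9/7 + 4 = 19/7)
h(V) = -57/7 (h(V) = (19/7)*(-3) = -57/7)
O(W, p) = (-21 + p)/(2*W) (O(W, p) = (-21 + p)/((2*W)) = (-21 + p)*(1/(2*W)) = (-21 + p)/(2*W))
O(h(8), -43)*(5 + 3)² = ((-21 - 43)/(2*(-57/7)))*(5 + 3)² = ((½)*(-7/57)*(-64))*8² = (224/57)*64 = 14336/57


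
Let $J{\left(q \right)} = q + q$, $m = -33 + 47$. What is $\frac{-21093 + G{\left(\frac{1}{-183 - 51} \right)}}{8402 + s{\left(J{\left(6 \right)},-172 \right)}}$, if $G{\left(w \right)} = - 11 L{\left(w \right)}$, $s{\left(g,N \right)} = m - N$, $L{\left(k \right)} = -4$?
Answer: $- \frac{21049}{8588} \approx -2.451$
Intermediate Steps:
$m = 14$
$J{\left(q \right)} = 2 q$
$s{\left(g,N \right)} = 14 - N$
$G{\left(w \right)} = 44$ ($G{\left(w \right)} = \left(-11\right) \left(-4\right) = 44$)
$\frac{-21093 + G{\left(\frac{1}{-183 - 51} \right)}}{8402 + s{\left(J{\left(6 \right)},-172 \right)}} = \frac{-21093 + 44}{8402 + \left(14 - -172\right)} = - \frac{21049}{8402 + \left(14 + 172\right)} = - \frac{21049}{8402 + 186} = - \frac{21049}{8588}$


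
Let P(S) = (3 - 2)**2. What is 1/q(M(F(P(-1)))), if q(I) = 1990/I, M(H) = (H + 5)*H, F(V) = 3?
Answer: 12/995 ≈ 0.012060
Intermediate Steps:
P(S) = 1 (P(S) = 1**2 = 1)
M(H) = H*(5 + H) (M(H) = (5 + H)*H = H*(5 + H))
1/q(M(F(P(-1)))) = 1/(1990/((3*(5 + 3)))) = 1/(1990/((3*8))) = 1/(1990/24) = 1/(1990*(1/24)) = 1/(995/12) = 12/995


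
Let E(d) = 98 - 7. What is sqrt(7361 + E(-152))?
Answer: 18*sqrt(23) ≈ 86.325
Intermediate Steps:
E(d) = 91
sqrt(7361 + E(-152)) = sqrt(7361 + 91) = sqrt(7452) = 18*sqrt(23)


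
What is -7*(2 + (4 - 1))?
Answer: -35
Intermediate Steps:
-7*(2 + (4 - 1)) = -7*(2 + 3) = -7*5 = -35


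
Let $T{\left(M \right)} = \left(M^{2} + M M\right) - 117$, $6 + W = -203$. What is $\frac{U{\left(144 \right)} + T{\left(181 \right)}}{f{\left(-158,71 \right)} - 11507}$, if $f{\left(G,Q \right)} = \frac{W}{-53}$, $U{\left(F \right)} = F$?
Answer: $- \frac{3474097}{609662} \approx -5.6984$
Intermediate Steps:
$W = -209$ ($W = -6 - 203 = -209$)
$T{\left(M \right)} = -117 + 2 M^{2}$ ($T{\left(M \right)} = \left(M^{2} + M^{2}\right) - 117 = 2 M^{2} - 117 = -117 + 2 M^{2}$)
$f{\left(G,Q \right)} = \frac{209}{53}$ ($f{\left(G,Q \right)} = - \frac{209}{-53} = \left(-209\right) \left(- \frac{1}{53}\right) = \frac{209}{53}$)
$\frac{U{\left(144 \right)} + T{\left(181 \right)}}{f{\left(-158,71 \right)} - 11507} = \frac{144 - \left(117 - 2 \cdot 181^{2}\right)}{\frac{209}{53} - 11507} = \frac{144 + \left(-117 + 2 \cdot 32761\right)}{- \frac{609662}{53}} = \left(144 + \left(-117 + 65522\right)\right) \left(- \frac{53}{609662}\right) = \left(144 + 65405\right) \left(- \frac{53}{609662}\right) = 65549 \left(- \frac{53}{609662}\right) = - \frac{3474097}{609662}$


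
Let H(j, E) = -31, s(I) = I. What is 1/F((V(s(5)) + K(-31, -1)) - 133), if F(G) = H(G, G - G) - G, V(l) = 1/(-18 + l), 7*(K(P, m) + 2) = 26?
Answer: 91/9133 ≈ 0.0099639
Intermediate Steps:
K(P, m) = 12/7 (K(P, m) = -2 + (⅐)*26 = -2 + 26/7 = 12/7)
F(G) = -31 - G
1/F((V(s(5)) + K(-31, -1)) - 133) = 1/(-31 - ((1/(-18 + 5) + 12/7) - 133)) = 1/(-31 - ((1/(-13) + 12/7) - 133)) = 1/(-31 - ((-1/13 + 12/7) - 133)) = 1/(-31 - (149/91 - 133)) = 1/(-31 - 1*(-11954/91)) = 1/(-31 + 11954/91) = 1/(9133/91) = 91/9133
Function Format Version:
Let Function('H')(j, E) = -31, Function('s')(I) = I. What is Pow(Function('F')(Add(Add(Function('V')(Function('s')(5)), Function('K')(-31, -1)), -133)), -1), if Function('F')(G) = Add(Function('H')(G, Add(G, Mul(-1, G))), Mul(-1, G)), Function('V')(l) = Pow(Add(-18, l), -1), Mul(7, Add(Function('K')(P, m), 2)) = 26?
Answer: Rational(91, 9133) ≈ 0.0099639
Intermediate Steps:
Function('K')(P, m) = Rational(12, 7) (Function('K')(P, m) = Add(-2, Mul(Rational(1, 7), 26)) = Add(-2, Rational(26, 7)) = Rational(12, 7))
Function('F')(G) = Add(-31, Mul(-1, G))
Pow(Function('F')(Add(Add(Function('V')(Function('s')(5)), Function('K')(-31, -1)), -133)), -1) = Pow(Add(-31, Mul(-1, Add(Add(Pow(Add(-18, 5), -1), Rational(12, 7)), -133))), -1) = Pow(Add(-31, Mul(-1, Add(Add(Pow(-13, -1), Rational(12, 7)), -133))), -1) = Pow(Add(-31, Mul(-1, Add(Add(Rational(-1, 13), Rational(12, 7)), -133))), -1) = Pow(Add(-31, Mul(-1, Add(Rational(149, 91), -133))), -1) = Pow(Add(-31, Mul(-1, Rational(-11954, 91))), -1) = Pow(Add(-31, Rational(11954, 91)), -1) = Pow(Rational(9133, 91), -1) = Rational(91, 9133)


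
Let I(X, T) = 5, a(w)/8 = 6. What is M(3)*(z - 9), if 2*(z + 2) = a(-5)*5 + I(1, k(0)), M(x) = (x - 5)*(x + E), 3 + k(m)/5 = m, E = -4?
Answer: 223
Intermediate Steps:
a(w) = 48 (a(w) = 8*6 = 48)
k(m) = -15 + 5*m
M(x) = (-5 + x)*(-4 + x) (M(x) = (x - 5)*(x - 4) = (-5 + x)*(-4 + x))
z = 241/2 (z = -2 + (48*5 + 5)/2 = -2 + (240 + 5)/2 = -2 + (½)*245 = -2 + 245/2 = 241/2 ≈ 120.50)
M(3)*(z - 9) = (20 + 3² - 9*3)*(241/2 - 9) = (20 + 9 - 27)*(223/2) = 2*(223/2) = 223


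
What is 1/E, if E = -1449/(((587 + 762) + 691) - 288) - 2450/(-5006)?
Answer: -1461752/493549 ≈ -2.9617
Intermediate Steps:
E = -493549/1461752 (E = -1449/((1349 + 691) - 288) - 2450*(-1/5006) = -1449/(2040 - 288) + 1225/2503 = -1449/1752 + 1225/2503 = -1449*1/1752 + 1225/2503 = -483/584 + 1225/2503 = -493549/1461752 ≈ -0.33764)
1/E = 1/(-493549/1461752) = -1461752/493549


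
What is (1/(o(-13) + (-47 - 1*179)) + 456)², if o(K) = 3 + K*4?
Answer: 15724909201/75625 ≈ 2.0793e+5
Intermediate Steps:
o(K) = 3 + 4*K
(1/(o(-13) + (-47 - 1*179)) + 456)² = (1/((3 + 4*(-13)) + (-47 - 1*179)) + 456)² = (1/((3 - 52) + (-47 - 179)) + 456)² = (1/(-49 - 226) + 456)² = (1/(-275) + 456)² = (-1/275 + 456)² = (125399/275)² = 15724909201/75625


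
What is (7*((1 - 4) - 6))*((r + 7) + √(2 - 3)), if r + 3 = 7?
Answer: -693 - 63*I ≈ -693.0 - 63.0*I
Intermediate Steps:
r = 4 (r = -3 + 7 = 4)
(7*((1 - 4) - 6))*((r + 7) + √(2 - 3)) = (7*((1 - 4) - 6))*((4 + 7) + √(2 - 3)) = (7*(-3 - 6))*(11 + √(-1)) = (7*(-9))*(11 + I) = -63*(11 + I) = -693 - 63*I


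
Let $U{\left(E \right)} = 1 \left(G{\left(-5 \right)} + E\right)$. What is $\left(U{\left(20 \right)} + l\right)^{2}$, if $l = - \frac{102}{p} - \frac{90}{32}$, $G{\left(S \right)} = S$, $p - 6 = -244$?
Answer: $\frac{1996569}{12544} \approx 159.17$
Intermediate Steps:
$p = -238$ ($p = 6 - 244 = -238$)
$U{\left(E \right)} = -5 + E$ ($U{\left(E \right)} = 1 \left(-5 + E\right) = -5 + E$)
$l = - \frac{267}{112}$ ($l = - \frac{102}{-238} - \frac{90}{32} = \left(-102\right) \left(- \frac{1}{238}\right) - \frac{45}{16} = \frac{3}{7} - \frac{45}{16} = - \frac{267}{112} \approx -2.3839$)
$\left(U{\left(20 \right)} + l\right)^{2} = \left(\left(-5 + 20\right) - \frac{267}{112}\right)^{2} = \left(15 - \frac{267}{112}\right)^{2} = \left(\frac{1413}{112}\right)^{2} = \frac{1996569}{12544}$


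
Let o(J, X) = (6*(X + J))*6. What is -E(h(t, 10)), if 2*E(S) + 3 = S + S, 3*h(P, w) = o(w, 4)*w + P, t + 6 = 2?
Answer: -10063/6 ≈ -1677.2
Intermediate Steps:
t = -4 (t = -6 + 2 = -4)
o(J, X) = 36*J + 36*X (o(J, X) = (6*(J + X))*6 = (6*J + 6*X)*6 = 36*J + 36*X)
h(P, w) = P/3 + w*(144 + 36*w)/3 (h(P, w) = ((36*w + 36*4)*w + P)/3 = ((36*w + 144)*w + P)/3 = ((144 + 36*w)*w + P)/3 = (w*(144 + 36*w) + P)/3 = (P + w*(144 + 36*w))/3 = P/3 + w*(144 + 36*w)/3)
E(S) = -3/2 + S (E(S) = -3/2 + (S + S)/2 = -3/2 + (2*S)/2 = -3/2 + S)
-E(h(t, 10)) = -(-3/2 + ((⅓)*(-4) + 12*10*(4 + 10))) = -(-3/2 + (-4/3 + 12*10*14)) = -(-3/2 + (-4/3 + 1680)) = -(-3/2 + 5036/3) = -1*10063/6 = -10063/6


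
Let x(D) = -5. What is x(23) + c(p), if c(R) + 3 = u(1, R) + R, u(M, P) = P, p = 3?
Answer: -2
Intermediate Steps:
c(R) = -3 + 2*R (c(R) = -3 + (R + R) = -3 + 2*R)
x(23) + c(p) = -5 + (-3 + 2*3) = -5 + (-3 + 6) = -5 + 3 = -2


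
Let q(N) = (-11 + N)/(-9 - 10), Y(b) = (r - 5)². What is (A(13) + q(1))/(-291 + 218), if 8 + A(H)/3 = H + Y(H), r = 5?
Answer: -295/1387 ≈ -0.21269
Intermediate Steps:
Y(b) = 0 (Y(b) = (5 - 5)² = 0² = 0)
q(N) = 11/19 - N/19 (q(N) = (-11 + N)/(-19) = (-11 + N)*(-1/19) = 11/19 - N/19)
A(H) = -24 + 3*H (A(H) = -24 + 3*(H + 0) = -24 + 3*H)
(A(13) + q(1))/(-291 + 218) = ((-24 + 3*13) + (11/19 - 1/19*1))/(-291 + 218) = ((-24 + 39) + (11/19 - 1/19))/(-73) = (15 + 10/19)*(-1/73) = (295/19)*(-1/73) = -295/1387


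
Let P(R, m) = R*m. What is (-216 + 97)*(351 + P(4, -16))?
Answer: -34153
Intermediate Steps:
(-216 + 97)*(351 + P(4, -16)) = (-216 + 97)*(351 + 4*(-16)) = -119*(351 - 64) = -119*287 = -34153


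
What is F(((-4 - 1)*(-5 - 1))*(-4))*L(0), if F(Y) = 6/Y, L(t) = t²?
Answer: 0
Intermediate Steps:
F(((-4 - 1)*(-5 - 1))*(-4))*L(0) = (6/((((-4 - 1)*(-5 - 1))*(-4))))*0² = (6/((-5*(-6)*(-4))))*0 = (6/((30*(-4))))*0 = (6/(-120))*0 = (6*(-1/120))*0 = -1/20*0 = 0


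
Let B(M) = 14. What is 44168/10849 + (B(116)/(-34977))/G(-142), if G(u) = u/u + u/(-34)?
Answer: 67972730953/16696480812 ≈ 4.0711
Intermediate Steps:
G(u) = 1 - u/34 (G(u) = 1 + u*(-1/34) = 1 - u/34)
44168/10849 + (B(116)/(-34977))/G(-142) = 44168/10849 + (14/(-34977))/(1 - 1/34*(-142)) = 44168*(1/10849) + (14*(-1/34977))/(1 + 71/17) = 44168/10849 - 14/(34977*88/17) = 44168/10849 - 14/34977*17/88 = 44168/10849 - 119/1538988 = 67972730953/16696480812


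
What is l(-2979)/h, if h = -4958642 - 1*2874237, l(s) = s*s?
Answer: -8874441/7832879 ≈ -1.1330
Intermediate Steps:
l(s) = s²
h = -7832879 (h = -4958642 - 2874237 = -7832879)
l(-2979)/h = (-2979)²/(-7832879) = 8874441*(-1/7832879) = -8874441/7832879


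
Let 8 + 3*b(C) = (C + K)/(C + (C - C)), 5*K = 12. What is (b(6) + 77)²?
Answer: 139876/25 ≈ 5595.0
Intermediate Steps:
K = 12/5 (K = (⅕)*12 = 12/5 ≈ 2.4000)
b(C) = -8/3 + (12/5 + C)/(3*C) (b(C) = -8/3 + ((C + 12/5)/(C + (C - C)))/3 = -8/3 + ((12/5 + C)/(C + 0))/3 = -8/3 + ((12/5 + C)/C)/3 = -8/3 + (12/5 + C)/(3*C))
(b(6) + 77)² = ((1/15)*(12 - 35*6)/6 + 77)² = ((1/15)*(⅙)*(12 - 210) + 77)² = ((1/15)*(⅙)*(-198) + 77)² = (-11/5 + 77)² = (374/5)² = 139876/25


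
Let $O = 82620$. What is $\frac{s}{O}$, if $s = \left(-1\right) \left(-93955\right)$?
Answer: $\frac{18791}{16524} \approx 1.1372$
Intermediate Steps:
$s = 93955$
$\frac{s}{O} = \frac{93955}{82620} = 93955 \cdot \frac{1}{82620} = \frac{18791}{16524}$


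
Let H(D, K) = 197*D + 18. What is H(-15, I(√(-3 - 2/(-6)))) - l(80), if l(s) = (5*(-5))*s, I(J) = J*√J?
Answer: -937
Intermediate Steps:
I(J) = J^(3/2)
H(D, K) = 18 + 197*D
l(s) = -25*s
H(-15, I(√(-3 - 2/(-6)))) - l(80) = (18 + 197*(-15)) - (-25)*80 = (18 - 2955) - 1*(-2000) = -2937 + 2000 = -937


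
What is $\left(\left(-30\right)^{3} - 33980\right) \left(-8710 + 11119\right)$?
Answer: $-146900820$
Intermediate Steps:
$\left(\left(-30\right)^{3} - 33980\right) \left(-8710 + 11119\right) = \left(-27000 - 33980\right) 2409 = \left(-60980\right) 2409 = -146900820$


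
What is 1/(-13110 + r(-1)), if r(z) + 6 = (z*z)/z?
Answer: -1/13117 ≈ -7.6237e-5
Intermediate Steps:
r(z) = -6 + z (r(z) = -6 + (z*z)/z = -6 + z**2/z = -6 + z)
1/(-13110 + r(-1)) = 1/(-13110 + (-6 - 1)) = 1/(-13110 - 7) = 1/(-13117) = -1/13117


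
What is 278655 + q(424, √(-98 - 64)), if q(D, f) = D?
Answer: 279079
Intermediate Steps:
278655 + q(424, √(-98 - 64)) = 278655 + 424 = 279079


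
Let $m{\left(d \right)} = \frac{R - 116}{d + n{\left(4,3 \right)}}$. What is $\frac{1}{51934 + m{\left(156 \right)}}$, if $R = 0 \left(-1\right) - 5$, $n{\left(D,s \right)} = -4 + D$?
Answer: $\frac{156}{8101583} \approx 1.9256 \cdot 10^{-5}$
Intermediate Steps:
$R = -5$ ($R = 0 - 5 = -5$)
$m{\left(d \right)} = - \frac{121}{d}$ ($m{\left(d \right)} = \frac{-5 - 116}{d + \left(-4 + 4\right)} = - \frac{121}{d + 0} = - \frac{121}{d}$)
$\frac{1}{51934 + m{\left(156 \right)}} = \frac{1}{51934 - \frac{121}{156}} = \frac{1}{\frac{8101583}{156}} = \frac{156}{8101583}$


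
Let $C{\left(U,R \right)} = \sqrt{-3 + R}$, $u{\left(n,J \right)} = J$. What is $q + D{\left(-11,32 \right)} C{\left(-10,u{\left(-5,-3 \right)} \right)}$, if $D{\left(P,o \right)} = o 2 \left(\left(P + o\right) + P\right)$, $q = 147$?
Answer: $147 + 640 i \sqrt{6} \approx 147.0 + 1567.7 i$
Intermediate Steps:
$D{\left(P,o \right)} = 2 o \left(o + 2 P\right)$
$q + D{\left(-11,32 \right)} C{\left(-10,u{\left(-5,-3 \right)} \right)} = 147 + 2 \cdot 32 \left(32 + 2 \left(-11\right)\right) \sqrt{-3 - 3} = 147 + 2 \cdot 32 \left(32 - 22\right) \sqrt{-6} = 147 + 2 \cdot 32 \cdot 10 i \sqrt{6} = 147 + 640 i \sqrt{6}$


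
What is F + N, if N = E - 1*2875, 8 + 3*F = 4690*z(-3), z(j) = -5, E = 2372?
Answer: -24967/3 ≈ -8322.3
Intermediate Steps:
F = -23458/3 (F = -8/3 + (4690*(-5))/3 = -8/3 + (⅓)*(-23450) = -8/3 - 23450/3 = -23458/3 ≈ -7819.3)
N = -503 (N = 2372 - 1*2875 = 2372 - 2875 = -503)
F + N = -23458/3 - 503 = -24967/3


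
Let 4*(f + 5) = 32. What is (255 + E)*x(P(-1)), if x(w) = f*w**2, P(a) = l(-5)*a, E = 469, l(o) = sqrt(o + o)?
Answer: -21720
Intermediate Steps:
l(o) = sqrt(2)*sqrt(o) (l(o) = sqrt(2*o) = sqrt(2)*sqrt(o))
f = 3 (f = -5 + (1/4)*32 = -5 + 8 = 3)
P(a) = I*a*sqrt(10) (P(a) = (sqrt(2)*sqrt(-5))*a = (sqrt(2)*(I*sqrt(5)))*a = (I*sqrt(10))*a = I*a*sqrt(10))
x(w) = 3*w**2
(255 + E)*x(P(-1)) = (255 + 469)*(3*(I*(-1)*sqrt(10))**2) = 724*(3*(-I*sqrt(10))**2) = 724*(3*(-10)) = 724*(-30) = -21720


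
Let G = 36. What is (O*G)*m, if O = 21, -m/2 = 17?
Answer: -25704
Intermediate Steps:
m = -34 (m = -2*17 = -34)
(O*G)*m = (21*36)*(-34) = 756*(-34) = -25704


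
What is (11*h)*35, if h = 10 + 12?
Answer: 8470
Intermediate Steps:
h = 22
(11*h)*35 = (11*22)*35 = 242*35 = 8470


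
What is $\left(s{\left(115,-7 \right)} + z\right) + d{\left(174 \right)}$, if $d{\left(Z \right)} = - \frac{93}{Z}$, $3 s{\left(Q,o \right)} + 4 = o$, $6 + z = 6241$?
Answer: $\frac{1084159}{174} \approx 6230.8$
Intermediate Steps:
$z = 6235$ ($z = -6 + 6241 = 6235$)
$s{\left(Q,o \right)} = - \frac{4}{3} + \frac{o}{3}$
$\left(s{\left(115,-7 \right)} + z\right) + d{\left(174 \right)} = \left(\left(- \frac{4}{3} + \frac{1}{3} \left(-7\right)\right) + 6235\right) - \frac{93}{174} = \left(\left(- \frac{4}{3} - \frac{7}{3}\right) + 6235\right) - \frac{31}{58} = \left(- \frac{11}{3} + 6235\right) - \frac{31}{58} = \frac{18694}{3} - \frac{31}{58} = \frac{1084159}{174}$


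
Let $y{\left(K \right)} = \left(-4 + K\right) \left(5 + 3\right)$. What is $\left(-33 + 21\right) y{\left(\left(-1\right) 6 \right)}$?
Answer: $960$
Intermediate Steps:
$y{\left(K \right)} = -32 + 8 K$ ($y{\left(K \right)} = \left(-4 + K\right) 8 = -32 + 8 K$)
$\left(-33 + 21\right) y{\left(\left(-1\right) 6 \right)} = \left(-33 + 21\right) \left(-32 + 8 \left(\left(-1\right) 6\right)\right) = - 12 \left(-32 + 8 \left(-6\right)\right) = - 12 \left(-32 - 48\right) = \left(-12\right) \left(-80\right) = 960$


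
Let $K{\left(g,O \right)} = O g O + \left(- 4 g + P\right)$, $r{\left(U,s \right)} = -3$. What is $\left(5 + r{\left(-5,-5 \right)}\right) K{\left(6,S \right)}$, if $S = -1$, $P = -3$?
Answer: $-42$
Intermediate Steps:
$K{\left(g,O \right)} = -3 - 4 g + g O^{2}$ ($K{\left(g,O \right)} = O g O - \left(3 + 4 g\right) = g O^{2} - \left(3 + 4 g\right) = -3 - 4 g + g O^{2}$)
$\left(5 + r{\left(-5,-5 \right)}\right) K{\left(6,S \right)} = \left(5 - 3\right) \left(-3 - 24 + 6 \left(-1\right)^{2}\right) = 2 \left(-3 - 24 + 6 \cdot 1\right) = 2 \left(-3 - 24 + 6\right) = 2 \left(-21\right) = -42$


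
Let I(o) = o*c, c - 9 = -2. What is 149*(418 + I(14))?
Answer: 76884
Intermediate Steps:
c = 7 (c = 9 - 2 = 7)
I(o) = 7*o (I(o) = o*7 = 7*o)
149*(418 + I(14)) = 149*(418 + 7*14) = 149*(418 + 98) = 149*516 = 76884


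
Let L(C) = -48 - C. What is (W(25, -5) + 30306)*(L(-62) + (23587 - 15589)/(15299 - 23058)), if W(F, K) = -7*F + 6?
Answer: 3032626036/7759 ≈ 3.9085e+5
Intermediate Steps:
W(F, K) = 6 - 7*F
(W(25, -5) + 30306)*(L(-62) + (23587 - 15589)/(15299 - 23058)) = ((6 - 7*25) + 30306)*((-48 - 1*(-62)) + (23587 - 15589)/(15299 - 23058)) = ((6 - 175) + 30306)*((-48 + 62) + 7998/(-7759)) = (-169 + 30306)*(14 + 7998*(-1/7759)) = 30137*(14 - 7998/7759) = 30137*(100628/7759) = 3032626036/7759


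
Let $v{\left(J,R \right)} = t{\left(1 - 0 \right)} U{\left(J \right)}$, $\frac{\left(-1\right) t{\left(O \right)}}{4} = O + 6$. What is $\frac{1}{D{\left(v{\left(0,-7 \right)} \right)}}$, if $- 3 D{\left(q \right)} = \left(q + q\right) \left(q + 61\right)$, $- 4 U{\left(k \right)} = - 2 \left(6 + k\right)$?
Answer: $- \frac{1}{1288} \approx -0.0007764$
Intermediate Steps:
$t{\left(O \right)} = -24 - 4 O$ ($t{\left(O \right)} = - 4 \left(O + 6\right) = - 4 \left(6 + O\right) = -24 - 4 O$)
$U{\left(k \right)} = 3 + \frac{k}{2}$ ($U{\left(k \right)} = - \frac{\left(-2\right) \left(6 + k\right)}{4} = - \frac{-12 - 2 k}{4} = 3 + \frac{k}{2}$)
$v{\left(J,R \right)} = -84 - 14 J$ ($v{\left(J,R \right)} = \left(-24 - 4 \left(1 - 0\right)\right) \left(3 + \frac{J}{2}\right) = \left(-24 - 4 \left(1 + 0\right)\right) \left(3 + \frac{J}{2}\right) = \left(-24 - 4\right) \left(3 + \frac{J}{2}\right) = - 28 \left(3 + \frac{J}{2}\right) = -84 - 14 J$)
$D{\left(q \right)} = - \frac{2 q \left(61 + q\right)}{3}$ ($D{\left(q \right)} = - \frac{\left(q + q\right) \left(q + 61\right)}{3} = - \frac{2 q \left(61 + q\right)}{3}$)
$\frac{1}{D{\left(v{\left(0,-7 \right)} \right)}} = \frac{1}{\left(- \frac{2}{3}\right) \left(-84 - 0\right) \left(61 - 84\right)} = \frac{1}{\left(- \frac{2}{3}\right) \left(-84 + 0\right) \left(61 + \left(-84 + 0\right)\right)} = \frac{1}{\left(- \frac{2}{3}\right) \left(-84\right) \left(61 - 84\right)} = \frac{1}{\left(- \frac{2}{3}\right) \left(-84\right) \left(-23\right)} = \frac{1}{-1288} = - \frac{1}{1288}$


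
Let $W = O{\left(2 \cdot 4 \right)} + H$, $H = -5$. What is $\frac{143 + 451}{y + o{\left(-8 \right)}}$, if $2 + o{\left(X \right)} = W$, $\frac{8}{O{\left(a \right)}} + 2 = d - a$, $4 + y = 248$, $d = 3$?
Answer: $\frac{4158}{1651} \approx 2.5185$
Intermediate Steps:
$y = 244$ ($y = -4 + 248 = 244$)
$O{\left(a \right)} = \frac{8}{1 - a}$ ($O{\left(a \right)} = \frac{8}{-2 - \left(-3 + a\right)} = \frac{8}{1 - a}$)
$W = - \frac{43}{7}$ ($W = - \frac{8}{-1 + 2 \cdot 4} - 5 = - \frac{8}{-1 + 8} - 5 = - \frac{8}{7} - 5 = - \frac{43}{7} \approx -6.1429$)
$o{\left(X \right)} = - \frac{57}{7}$ ($o{\left(X \right)} = -2 - \frac{43}{7} = - \frac{57}{7}$)
$\frac{143 + 451}{y + o{\left(-8 \right)}} = \frac{143 + 451}{244 - \frac{57}{7}} = \frac{594}{\frac{1651}{7}} = 594 \cdot \frac{7}{1651} = \frac{4158}{1651}$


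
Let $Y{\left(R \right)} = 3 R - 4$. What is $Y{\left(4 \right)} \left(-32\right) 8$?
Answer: $-2048$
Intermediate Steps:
$Y{\left(R \right)} = -4 + 3 R$
$Y{\left(4 \right)} \left(-32\right) 8 = \left(-4 + 3 \cdot 4\right) \left(-32\right) 8 = \left(-4 + 12\right) \left(-32\right) 8 = 8 \left(-32\right) 8 = \left(-256\right) 8 = -2048$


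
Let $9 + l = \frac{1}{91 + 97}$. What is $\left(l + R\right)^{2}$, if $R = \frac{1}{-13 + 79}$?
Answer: $\frac{3103492681}{38489616} \approx 80.632$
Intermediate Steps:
$R = \frac{1}{66} \approx 0.015152$
$l = - \frac{1691}{188}$ ($l = -9 + \frac{1}{91 + 97} = -9 + \frac{1}{188} = - \frac{1691}{188} \approx -8.9947$)
$\left(l + R\right)^{2} = \left(- \frac{1691}{188} + \frac{1}{66}\right)^{2} = \left(- \frac{55709}{6204}\right)^{2} = \frac{3103492681}{38489616}$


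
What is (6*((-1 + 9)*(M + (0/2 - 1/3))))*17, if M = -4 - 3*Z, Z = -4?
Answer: 6256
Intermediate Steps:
M = 8 (M = -4 - 3*(-4) = -4 + 12 = 8)
(6*((-1 + 9)*(M + (0/2 - 1/3))))*17 = (6*((-1 + 9)*(8 + (0/2 - 1/3))))*17 = (6*(8*(8 + (0*(1/2) - 1*1/3))))*17 = (6*(8*(8 + (0 - 1/3))))*17 = (6*(8*(8 - 1/3)))*17 = (6*(8*(23/3)))*17 = (6*(184/3))*17 = 368*17 = 6256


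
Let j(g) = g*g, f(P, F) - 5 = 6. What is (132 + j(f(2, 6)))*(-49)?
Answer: -12397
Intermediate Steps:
f(P, F) = 11 (f(P, F) = 5 + 6 = 11)
j(g) = g²
(132 + j(f(2, 6)))*(-49) = (132 + 11²)*(-49) = (132 + 121)*(-49) = 253*(-49) = -12397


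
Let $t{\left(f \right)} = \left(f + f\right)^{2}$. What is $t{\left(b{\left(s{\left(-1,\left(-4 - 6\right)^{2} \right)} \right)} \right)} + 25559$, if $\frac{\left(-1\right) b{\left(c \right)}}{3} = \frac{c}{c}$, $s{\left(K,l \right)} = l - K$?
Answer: $25595$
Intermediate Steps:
$b{\left(c \right)} = -3$ ($b{\left(c \right)} = - 3 \frac{c}{c} = \left(-3\right) 1 = -3$)
$t{\left(f \right)} = 4 f^{2}$ ($t{\left(f \right)} = \left(2 f\right)^{2} = 4 f^{2}$)
$t{\left(b{\left(s{\left(-1,\left(-4 - 6\right)^{2} \right)} \right)} \right)} + 25559 = 4 \left(-3\right)^{2} + 25559 = 4 \cdot 9 + 25559 = 36 + 25559 = 25595$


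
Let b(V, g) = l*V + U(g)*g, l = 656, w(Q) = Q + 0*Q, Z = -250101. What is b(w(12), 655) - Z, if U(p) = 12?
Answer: 265833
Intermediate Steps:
w(Q) = Q (w(Q) = Q + 0 = Q)
b(V, g) = 12*g + 656*V (b(V, g) = 656*V + 12*g = 12*g + 656*V)
b(w(12), 655) - Z = (12*655 + 656*12) - 1*(-250101) = (7860 + 7872) + 250101 = 15732 + 250101 = 265833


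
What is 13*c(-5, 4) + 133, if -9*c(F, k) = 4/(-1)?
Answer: 1249/9 ≈ 138.78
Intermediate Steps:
c(F, k) = 4/9 (c(F, k) = -4/(9*(-1)) = -4*(-1)/9 = -1/9*(-4) = 4/9)
13*c(-5, 4) + 133 = 13*(4/9) + 133 = 52/9 + 133 = 1249/9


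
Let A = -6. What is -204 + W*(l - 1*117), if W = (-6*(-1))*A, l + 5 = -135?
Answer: 9048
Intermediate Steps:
l = -140 (l = -5 - 135 = -140)
W = -36 (W = -6*(-1)*(-6) = 6*(-6) = -36)
-204 + W*(l - 1*117) = -204 - 36*(-140 - 1*117) = -204 - 36*(-140 - 117) = -204 - 36*(-257) = -204 + 9252 = 9048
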